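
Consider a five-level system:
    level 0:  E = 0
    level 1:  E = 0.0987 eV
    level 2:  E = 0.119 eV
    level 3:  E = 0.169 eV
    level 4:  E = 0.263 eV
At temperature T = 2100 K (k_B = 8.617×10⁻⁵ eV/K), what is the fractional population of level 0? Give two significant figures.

0.37

k_BT = 8.617×10⁻⁵ × 2100 K = 0.1810 eV.
Eᵢ/kT = 0, 0.5453, 0.6575, 0.9337, 1.453.
Z = Σ e^(−Eᵢ/kT) = e^(−0) + e^(−0.5453) + e^(−0.6575) + e^(−0.9337) + e^(−1.453) = 1.000 + 0.5797 + 0.5181 + 0.3931 + 0.2339 = 2.725.
P₀ = e^(−E₀/kT) / Z = 1.000/2.725 = 0.37.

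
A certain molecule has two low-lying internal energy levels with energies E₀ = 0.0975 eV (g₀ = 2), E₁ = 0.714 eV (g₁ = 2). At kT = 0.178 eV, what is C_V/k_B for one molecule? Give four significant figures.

Eᵢ/kT = 0.547753, 4.01124.
Z = Σ gᵢe^(−Eᵢ/kT) = 2·e^(−0.547753) + 2·e^(−4.01124) = 1.15650 + 0.0362218 = 1.19272.
⟨E⟩ = 0.116223 eV, ⟨E²⟩ = 0.0246996 eV².
C_V/k_B = (⟨E²⟩ − ⟨E⟩²)/(kT)² = (0.0246996 − 0.0135078)/0.0316840 = 0.3532.

0.3532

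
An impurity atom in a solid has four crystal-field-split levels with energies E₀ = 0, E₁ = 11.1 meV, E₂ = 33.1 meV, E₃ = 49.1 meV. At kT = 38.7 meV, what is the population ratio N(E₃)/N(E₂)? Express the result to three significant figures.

n₃/n₂ = exp[−(E₃−E₂)/kT] = exp(−(16.0 meV)/(38.7 meV)) = exp(-0.41344) = 0.661.

0.661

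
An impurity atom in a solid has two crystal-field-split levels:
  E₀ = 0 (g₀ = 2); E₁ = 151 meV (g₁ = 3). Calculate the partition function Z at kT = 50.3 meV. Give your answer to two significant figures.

Z = 2.1

Eᵢ/kT = 0, 3.002.
Z = Σ gᵢe^(−Eᵢ/kT) = 2·e^(−0) + 3·e^(−3.002) = 2.000 + 0.1491 = 2.149.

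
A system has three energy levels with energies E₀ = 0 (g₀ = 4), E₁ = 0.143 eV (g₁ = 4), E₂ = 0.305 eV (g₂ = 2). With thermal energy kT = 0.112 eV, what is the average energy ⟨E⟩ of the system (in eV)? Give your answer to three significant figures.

0.0380 eV

Eᵢ/kT = 0, 1.2768, 2.7232.
Z = Σ gᵢe^(−Eᵢ/kT) = 4·e^(−0) + 4·e^(−1.2768) + 2·e^(−2.7232) = 4.0000 + 1.1157 + 0.13133 = 5.2470.
⟨E⟩ = Σ Eᵢ gᵢe^(−Eᵢ/kT) / Z = (0·4.0000 + 0.143·1.1157 + 0.305·0.13133) / 5.2470 = 0.0380 eV.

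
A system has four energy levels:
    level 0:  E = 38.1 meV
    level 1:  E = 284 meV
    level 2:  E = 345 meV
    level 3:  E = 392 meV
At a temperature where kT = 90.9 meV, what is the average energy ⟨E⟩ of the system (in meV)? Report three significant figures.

Eᵢ/kT = 0.41914, 3.1243, 3.7954, 4.3124.
Z = Σ e^(−Eᵢ/kT) = e^(−0.41914) + e^(−3.1243) + e^(−3.7954) + e^(−4.3124) = 0.65761 + 0.043968 + 0.022474 + 0.013401 = 0.73745.
⟨E⟩ = Σ Eᵢ e^(−Eᵢ/kT) / Z = (38.1·0.65761 + 284·0.043968 + 345·0.022474 + 392·0.013401) / 0.73745 = 68.5 meV.

68.5 meV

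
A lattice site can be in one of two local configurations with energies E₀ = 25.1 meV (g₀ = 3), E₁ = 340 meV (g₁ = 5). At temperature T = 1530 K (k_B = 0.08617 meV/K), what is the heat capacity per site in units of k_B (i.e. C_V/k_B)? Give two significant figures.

0.66

k_BT = 0.08617 × 1530 K = 131.8 meV.
Eᵢ/kT = 0.1904, 2.580.
Z = Σ gᵢe^(−Eᵢ/kT) = 3·e^(−0.1904) + 5·e^(−2.580) = 2.480 + 0.3789 = 2.859.
⟨E⟩ = 66.83 meV, ⟨E²⟩ = 15870 meV².
C_V/k_B = (⟨E²⟩ − ⟨E⟩²)/(kT)² = (15870 − 4466)/17370 = 0.66.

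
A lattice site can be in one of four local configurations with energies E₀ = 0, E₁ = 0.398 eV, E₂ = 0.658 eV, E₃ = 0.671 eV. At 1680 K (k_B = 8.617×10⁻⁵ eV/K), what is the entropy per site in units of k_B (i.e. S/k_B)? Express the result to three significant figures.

0.329

k_BT = 8.617×10⁻⁵ × 1680 K = 0.14477 eV.
Eᵢ/kT = 0, 2.7492, 4.5451, 4.6349.
Z = Σ e^(−Eᵢ/kT) = e^(−0) + e^(−2.7492) + e^(−4.5451) + e^(−4.6349) = 1.0000 + 0.063979 + 0.010619 + 0.0097071 = 1.0843.
⟨E⟩ = Σ EᵢPᵢ = 0.035935 eV.
S/k_B = ln Z + ⟨E⟩/kT = ln(1.0843) + 0.035935/0.14477 = 0.080935 + 0.24822 = 0.329.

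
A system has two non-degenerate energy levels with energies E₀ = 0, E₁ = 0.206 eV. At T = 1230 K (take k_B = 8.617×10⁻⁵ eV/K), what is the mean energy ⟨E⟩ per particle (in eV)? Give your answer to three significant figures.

0.0258 eV

k_BT = 8.617×10⁻⁵ × 1230 K = 0.10599 eV.
Eᵢ/kT = 0, 1.9436.
Z = Σ e^(−Eᵢ/kT) = e^(−0) + e^(−1.9436) = 1.0000 + 0.14319 = 1.1432.
⟨E⟩ = Σ Eᵢ e^(−Eᵢ/kT) / Z = (0·1.0000 + 0.206·0.14319) / 1.1432 = 0.0258 eV.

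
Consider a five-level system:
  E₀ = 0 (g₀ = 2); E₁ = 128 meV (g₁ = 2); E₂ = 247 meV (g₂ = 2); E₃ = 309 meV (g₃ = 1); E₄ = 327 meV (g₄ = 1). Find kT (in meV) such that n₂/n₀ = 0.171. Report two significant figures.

140 meV

n₂/n₀ = (g₂/g₀) exp[−(E₂−E₀)/kT] = 0.171.
⇒ (E₂−E₀)/kT = ln((2/2)/0.171) = ln(5.848) = 1.766.
kT = 247 meV / 1.766 = 140 meV.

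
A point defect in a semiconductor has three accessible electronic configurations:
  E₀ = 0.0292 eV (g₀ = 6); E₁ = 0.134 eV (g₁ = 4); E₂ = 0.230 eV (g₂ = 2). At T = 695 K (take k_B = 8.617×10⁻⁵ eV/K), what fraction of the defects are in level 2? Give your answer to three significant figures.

k_BT = 8.617×10⁻⁵ × 695 K = 0.059888 eV.
Eᵢ/kT = 0.48758, 2.2375, 3.8405.
Z = Σ gᵢe^(−Eᵢ/kT) = 6·e^(−0.48758) + 4·e^(−2.2375) + 2·e^(−3.8405) = 3.6847 + 0.42690 + 0.042966 = 4.1546.
P₂ = g₂ e^(−E₂/kT) / Z = 0.042966/4.1546 = 0.0103.

0.0103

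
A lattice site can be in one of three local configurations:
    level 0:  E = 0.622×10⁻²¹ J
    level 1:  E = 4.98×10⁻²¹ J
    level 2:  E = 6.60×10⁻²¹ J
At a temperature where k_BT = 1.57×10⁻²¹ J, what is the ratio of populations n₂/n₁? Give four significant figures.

n₂/n₁ = exp[−(E₂−E₁)/kT] = exp(−(1.62 ×10⁻²¹ J)/(1.57 ×10⁻²¹ J)) = exp(-1.03185) = 0.3563.

0.3563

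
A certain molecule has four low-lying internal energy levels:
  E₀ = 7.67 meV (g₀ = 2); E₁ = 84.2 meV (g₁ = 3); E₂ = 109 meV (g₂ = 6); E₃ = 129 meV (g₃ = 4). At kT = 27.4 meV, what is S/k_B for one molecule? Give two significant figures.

Eᵢ/kT = 0.2799, 3.073, 3.978, 4.708.
Z = Σ gᵢe^(−Eᵢ/kT) = 2·e^(−0.2799) + 3·e^(−3.073) + 6·e^(−3.978) + 4·e^(−4.708) = 1.512 + 0.1388 + 0.1123 + 0.03609 = 1.799.
⟨E⟩ = Σ EᵢPᵢ = 22.33 meV.
S/k_B = ln Z + ⟨E⟩/kT = ln(1.799) + 22.33/27.4 = 0.5872 + 0.8150 = 1.4.

1.4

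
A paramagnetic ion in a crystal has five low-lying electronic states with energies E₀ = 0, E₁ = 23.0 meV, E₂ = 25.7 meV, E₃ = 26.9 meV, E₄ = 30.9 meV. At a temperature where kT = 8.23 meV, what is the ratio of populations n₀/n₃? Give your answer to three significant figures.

26.3

n₀/n₃ = exp[−(E₀−E₃)/kT] = exp(−(-26.9 meV)/(8.23 meV)) = exp(3.2685) = 26.3.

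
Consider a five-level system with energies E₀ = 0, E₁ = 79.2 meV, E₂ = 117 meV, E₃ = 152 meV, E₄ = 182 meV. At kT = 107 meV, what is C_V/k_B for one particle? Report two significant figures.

0.37

Eᵢ/kT = 0, 0.7402, 1.093, 1.421, 1.701.
Z = Σ e^(−Eᵢ/kT) = e^(−0) + e^(−0.7402) + e^(−1.093) + e^(−1.421) + e^(−1.701) = 1.000 + 0.4770 + 0.3352 + 0.2415 + 0.1825 = 2.236.
⟨E⟩ = 65.71 meV, ⟨E²⟩ = 8589 meV².
C_V/k_B = (⟨E²⟩ − ⟨E⟩²)/(kT)² = (8589 − 4318)/11450 = 0.37.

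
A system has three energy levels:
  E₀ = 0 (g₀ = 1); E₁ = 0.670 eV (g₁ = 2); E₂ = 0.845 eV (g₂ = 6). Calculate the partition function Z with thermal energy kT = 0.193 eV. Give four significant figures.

Z = 1.137

Eᵢ/kT = 0, 3.47150, 4.37824.
Z = Σ gᵢe^(−Eᵢ/kT) = 1·e^(−0) + 2·e^(−3.47150) + 6·e^(−4.37824) = 1.00000 + 0.0621408 + 0.0752845 = 1.13743.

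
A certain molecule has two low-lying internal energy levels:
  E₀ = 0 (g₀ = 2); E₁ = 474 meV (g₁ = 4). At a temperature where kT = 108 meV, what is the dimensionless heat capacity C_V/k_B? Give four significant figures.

Eᵢ/kT = 0, 4.38889.
Z = Σ gᵢe^(−Eᵢ/kT) = 2·e^(−0) + 4·e^(−4.38889) = 2.00000 + 0.0496580 = 2.04966.
⟨E⟩ = 11.4838 meV, ⟨E²⟩ = 5443.32 meV².
C_V/k_B = (⟨E²⟩ − ⟨E⟩²)/(kT)² = (5443.32 − 131.878)/11664.0 = 0.4554.

0.4554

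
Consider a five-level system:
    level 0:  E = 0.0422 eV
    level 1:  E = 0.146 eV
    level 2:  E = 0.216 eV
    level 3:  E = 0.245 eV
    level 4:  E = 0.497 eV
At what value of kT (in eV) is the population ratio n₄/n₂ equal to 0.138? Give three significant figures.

0.142 eV

n₄/n₂ = exp[−(E₄−E₂)/kT] = 0.138.
⇒ (E₄−E₂)/kT = ln(1/0.138) = ln(7.2464) = 1.9805.
kT = 0.281 eV / 1.9805 = 0.142 eV.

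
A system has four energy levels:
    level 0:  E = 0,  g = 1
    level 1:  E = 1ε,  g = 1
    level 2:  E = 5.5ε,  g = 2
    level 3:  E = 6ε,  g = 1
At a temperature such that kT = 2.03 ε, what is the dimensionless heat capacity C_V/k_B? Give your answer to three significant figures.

Eᵢ/kT = 0, 0.49261, 2.7094, 2.9557.
Z = Σ gᵢe^(−Eᵢ/kT) = 1·e^(−0) + 1·e^(−0.49261) + 2·e^(−2.7094) + 1·e^(−2.9557) = 1.0000 + 0.61103 + 0.13315 + 0.052042 = 1.7962.
⟨E⟩ = 0.92173 ε, ⟨E²⟩ = 3.6256 ε².
C_V/k_B = (⟨E²⟩ − ⟨E⟩²)/(kT)² = (3.6256 − 0.84959)/4.1209 = 0.674.

0.674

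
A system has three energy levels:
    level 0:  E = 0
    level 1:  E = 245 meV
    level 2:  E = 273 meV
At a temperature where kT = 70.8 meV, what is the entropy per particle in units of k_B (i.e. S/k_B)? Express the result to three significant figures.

Eᵢ/kT = 0, 3.4605, 3.8559.
Z = Σ e^(−Eᵢ/kT) = e^(−0) + e^(−3.4605) + e^(−3.8559) = 1.0000 + 0.031414 + 0.021155 = 1.0526.
⟨E⟩ = Σ EᵢPᵢ = 12.799 meV.
S/k_B = ln Z + ⟨E⟩/kT = ln(1.0526) + 12.799/70.8 = 0.051263 + 0.18078 = 0.232.

0.232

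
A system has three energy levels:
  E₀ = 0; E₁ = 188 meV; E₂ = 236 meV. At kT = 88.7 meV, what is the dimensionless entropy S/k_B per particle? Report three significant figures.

0.544

Eᵢ/kT = 0, 2.1195, 2.6607.
Z = Σ e^(−Eᵢ/kT) = e^(−0) + e^(−2.1195) + e^(−2.6607) = 1.0000 + 0.12009 + 0.069899 = 1.1900.
⟨E⟩ = Σ EᵢPᵢ = 32.835 meV.
S/k_B = ln Z + ⟨E⟩/kT = ln(1.1900) + 32.835/88.7 = 0.17395 + 0.37018 = 0.544.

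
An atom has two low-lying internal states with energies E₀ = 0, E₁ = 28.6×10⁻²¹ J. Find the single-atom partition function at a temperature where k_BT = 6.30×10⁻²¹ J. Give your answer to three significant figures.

Eᵢ/kT = 0, 4.5397.
Z = Σ e^(−Eᵢ/kT) = e^(−0) + e^(−4.5397) = 1.0000 + 0.010677 = 1.0107.

Z = 1.01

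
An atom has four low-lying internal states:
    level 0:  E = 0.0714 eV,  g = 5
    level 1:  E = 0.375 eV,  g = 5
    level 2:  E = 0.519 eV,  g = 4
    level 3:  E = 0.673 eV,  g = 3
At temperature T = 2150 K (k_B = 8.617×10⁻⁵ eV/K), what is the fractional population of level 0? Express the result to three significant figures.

k_BT = 8.617×10⁻⁵ × 2150 K = 0.18527 eV.
Eᵢ/kT = 0.38538, 2.0241, 2.8013, 3.6325.
Z = Σ gᵢe^(−Eᵢ/kT) = 5·e^(−0.38538) + 5·e^(−2.0241) + 4·e^(−2.8013) + 3·e^(−3.6325) = 3.4010 + 0.66056 + 0.24292 + 0.079350 = 4.3838.
P₀ = g₀ e^(−E₀/kT) / Z = 3.4010/4.3838 = 0.776.

0.776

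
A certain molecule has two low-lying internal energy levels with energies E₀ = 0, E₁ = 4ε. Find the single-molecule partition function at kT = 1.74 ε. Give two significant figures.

Eᵢ/kT = 0, 2.299.
Z = Σ e^(−Eᵢ/kT) = e^(−0) + e^(−2.299) = 1.000 + 0.1004 = 1.100.

Z = 1.1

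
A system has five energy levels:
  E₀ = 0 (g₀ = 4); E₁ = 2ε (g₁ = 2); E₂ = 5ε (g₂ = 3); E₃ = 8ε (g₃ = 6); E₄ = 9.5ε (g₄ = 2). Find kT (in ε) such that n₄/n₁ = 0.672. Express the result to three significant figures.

n₄/n₁ = (g₄/g₁) exp[−(E₄−E₁)/kT] = 0.672.
⇒ (E₄−E₁)/kT = ln((2/2)/0.672) = ln(1.4881) = 0.39750.
kT = 7.5ε / 0.39750 = 18.9 ε.

18.9 ε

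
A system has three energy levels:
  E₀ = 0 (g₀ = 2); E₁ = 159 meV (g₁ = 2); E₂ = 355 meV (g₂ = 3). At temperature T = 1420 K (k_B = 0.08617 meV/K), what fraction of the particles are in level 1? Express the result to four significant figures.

0.2012

k_BT = 0.08617 × 1420 K = 122.361 meV.
Eᵢ/kT = 0, 1.29943, 2.90125.
Z = Σ gᵢe^(−Eᵢ/kT) = 2·e^(−0) + 2·e^(−1.29943) + 3·e^(−2.90125) = 2.00000 + 0.545374 + 0.164863 = 2.71024.
P₁ = g₁ e^(−E₁/kT) / Z = 0.545374/2.71024 = 0.2012.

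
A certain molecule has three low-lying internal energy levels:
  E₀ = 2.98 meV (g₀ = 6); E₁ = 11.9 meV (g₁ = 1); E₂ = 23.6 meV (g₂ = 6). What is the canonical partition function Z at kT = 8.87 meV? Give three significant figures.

Z = 4.97

Eᵢ/kT = 0.33596, 1.3416, 2.6607.
Z = Σ gᵢe^(−Eᵢ/kT) = 6·e^(−0.33596) + 1·e^(−1.3416) + 6·e^(−2.6607) = 4.2879 + 0.26143 + 0.41940 = 4.9687.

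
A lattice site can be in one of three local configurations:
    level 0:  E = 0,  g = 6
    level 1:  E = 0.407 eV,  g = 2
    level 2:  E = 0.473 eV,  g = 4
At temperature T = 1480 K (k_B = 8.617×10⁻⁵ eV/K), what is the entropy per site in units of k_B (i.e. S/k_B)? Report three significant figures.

1.92

k_BT = 8.617×10⁻⁵ × 1480 K = 0.12753 eV.
Eᵢ/kT = 0, 3.1914, 3.7089.
Z = Σ gᵢe^(−Eᵢ/kT) = 6·e^(−0) + 2·e^(−3.1914) + 4·e^(−3.7089) = 6.0000 + 0.082229 + 0.098018 = 6.1802.
⟨E⟩ = Σ EᵢPᵢ = 0.012917 eV.
S/k_B = ln Z + ⟨E⟩/kT = ln(6.1802) + 0.012917/0.12753 = 1.8214 + 0.10129 = 1.92.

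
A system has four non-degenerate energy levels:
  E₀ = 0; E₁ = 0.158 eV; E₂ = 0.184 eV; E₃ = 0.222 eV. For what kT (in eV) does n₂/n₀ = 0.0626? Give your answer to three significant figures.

0.0664 eV

n₂/n₀ = exp[−(E₂−E₀)/kT] = 0.0626.
⇒ (E₂−E₀)/kT = ln(1/0.0626) = ln(15.974) = 2.7710.
kT = 0.184 eV / 2.7710 = 0.0664 eV.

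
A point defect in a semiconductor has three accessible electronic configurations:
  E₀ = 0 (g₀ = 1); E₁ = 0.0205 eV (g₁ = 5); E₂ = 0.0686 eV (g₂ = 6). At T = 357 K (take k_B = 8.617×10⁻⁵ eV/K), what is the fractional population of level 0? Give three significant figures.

0.237

k_BT = 8.617×10⁻⁵ × 357 K = 0.030763 eV.
Eᵢ/kT = 0, 0.66638, 2.2300.
Z = Σ gᵢe^(−Eᵢ/kT) = 1·e^(−0) + 5·e^(−0.66638) + 6·e^(−2.2300) = 1.0000 + 2.5678 + 0.64517 = 4.2130.
P₀ = g₀ e^(−E₀/kT) / Z = 1.0000/4.2130 = 0.237.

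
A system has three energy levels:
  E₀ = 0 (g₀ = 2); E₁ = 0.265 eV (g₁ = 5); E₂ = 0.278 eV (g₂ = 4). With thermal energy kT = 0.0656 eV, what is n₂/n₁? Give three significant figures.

n₂/n₁ = (g₂/g₁) exp[−(E₂−E₁)/kT] = (4/5) × exp(−(0.013 eV)/(0.0656 eV)) = (4/5) × exp(-0.19817) = 0.656.

0.656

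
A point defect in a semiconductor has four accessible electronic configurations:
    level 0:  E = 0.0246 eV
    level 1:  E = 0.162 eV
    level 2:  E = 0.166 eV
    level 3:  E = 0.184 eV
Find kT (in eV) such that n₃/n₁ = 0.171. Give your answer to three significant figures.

n₃/n₁ = exp[−(E₃−E₁)/kT] = 0.171.
⇒ (E₃−E₁)/kT = ln(1/0.171) = ln(5.8480) = 1.7661.
kT = 0.022 eV / 1.7661 = 0.0125 eV.

0.0125 eV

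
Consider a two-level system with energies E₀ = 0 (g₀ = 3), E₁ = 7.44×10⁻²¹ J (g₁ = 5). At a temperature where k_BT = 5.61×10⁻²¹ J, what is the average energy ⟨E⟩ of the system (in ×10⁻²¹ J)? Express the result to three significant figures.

2.28 ×10⁻²¹ J

Eᵢ/kT = 0, 1.3262.
Z = Σ gᵢe^(−Eᵢ/kT) = 3·e^(−0) + 5·e^(−1.3262) = 3.0000 + 1.3274 = 4.3274.
⟨E⟩ = Σ Eᵢ gᵢe^(−Eᵢ/kT) / Z = (0·3.0000 + 7.44·1.3274) / 4.3274 = 2.28 ×10⁻²¹ J.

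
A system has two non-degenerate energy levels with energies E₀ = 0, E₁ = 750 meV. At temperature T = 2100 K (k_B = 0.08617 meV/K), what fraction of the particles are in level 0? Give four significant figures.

k_BT = 0.08617 × 2100 K = 180.957 meV.
Eᵢ/kT = 0, 4.14463.
Z = Σ e^(−Eᵢ/kT) = e^(−0) + e^(−4.14463) = 1.00000 + 0.0158493 = 1.01585.
P₀ = e^(−E₀/kT) / Z = 1.00000/1.01585 = 0.9844.

0.9844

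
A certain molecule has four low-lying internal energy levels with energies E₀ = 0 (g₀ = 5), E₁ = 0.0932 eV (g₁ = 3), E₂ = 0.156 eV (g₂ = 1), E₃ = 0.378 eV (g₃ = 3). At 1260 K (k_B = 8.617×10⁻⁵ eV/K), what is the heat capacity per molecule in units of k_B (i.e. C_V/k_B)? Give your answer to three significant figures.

0.315

k_BT = 8.617×10⁻⁵ × 1260 K = 0.10857 eV.
Eᵢ/kT = 0, 0.85843, 1.4369, 3.4816.
Z = Σ gᵢe^(−Eᵢ/kT) = 5·e^(−0) + 3·e^(−0.85843) + 1·e^(−1.4369) + 3·e^(−3.4816) = 5.0000 + 1.2715 + 0.23766 + 0.092274 = 6.6014.
⟨E⟩ = 0.028851 eV, ⟨E²⟩ = 0.0045464 eV².
C_V/k_B = (⟨E²⟩ − ⟨E⟩²)/(kT)² = (0.0045464 − 0.00083238)/0.011787 = 0.315.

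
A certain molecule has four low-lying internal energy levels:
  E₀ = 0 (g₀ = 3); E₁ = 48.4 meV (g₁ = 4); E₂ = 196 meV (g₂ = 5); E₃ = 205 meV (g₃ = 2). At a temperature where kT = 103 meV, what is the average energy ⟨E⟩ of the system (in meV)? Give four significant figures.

Eᵢ/kT = 0, 0.469903, 1.90291, 1.99029.
Z = Σ gᵢe^(−Eᵢ/kT) = 3·e^(−0) + 4·e^(−0.469903) + 5·e^(−1.90291) + 2·e^(−1.99029) = 3.00000 + 2.50025 + 0.745670 + 0.273312 = 6.51923.
⟨E⟩ = Σ Eᵢ gᵢe^(−Eᵢ/kT) / Z = (0·3.00000 + 48.4·2.50025 + 196·0.745670 + 205·0.273312) / 6.51923 = 49.58 meV.

49.58 meV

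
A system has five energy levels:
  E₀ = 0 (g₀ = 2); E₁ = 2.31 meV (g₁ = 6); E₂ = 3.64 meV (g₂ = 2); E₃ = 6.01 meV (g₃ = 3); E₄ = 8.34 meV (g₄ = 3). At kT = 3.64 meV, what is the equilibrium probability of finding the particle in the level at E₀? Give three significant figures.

Eᵢ/kT = 0, 0.63462, 1.0000, 1.6511, 2.2912.
Z = Σ gᵢe^(−Eᵢ/kT) = 2·e^(−0) + 6·e^(−0.63462) + 2·e^(−1.0000) + 3·e^(−1.6511) + 3·e^(−2.2912) = 2.0000 + 3.1808 + 0.73576 + 0.57552 + 0.30344 = 6.7955.
P₀ = g₀ e^(−E₀/kT) / Z = 2.0000/6.7955 = 0.294.

0.294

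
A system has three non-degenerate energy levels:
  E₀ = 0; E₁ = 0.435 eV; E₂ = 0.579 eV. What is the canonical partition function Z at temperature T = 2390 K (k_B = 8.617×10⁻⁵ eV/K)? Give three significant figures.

k_BT = 8.617×10⁻⁵ × 2390 K = 0.20595 eV.
Eᵢ/kT = 0, 2.1122, 2.8114.
Z = Σ e^(−Eᵢ/kT) = e^(−0) + e^(−2.1122) + e^(−2.8114) = 1.0000 + 0.12097 + 0.060121 = 1.1811.

Z = 1.18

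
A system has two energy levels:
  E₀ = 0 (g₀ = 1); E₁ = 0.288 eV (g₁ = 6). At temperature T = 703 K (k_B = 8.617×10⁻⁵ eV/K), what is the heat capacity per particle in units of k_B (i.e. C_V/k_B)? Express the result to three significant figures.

1.06

k_BT = 8.617×10⁻⁵ × 703 K = 0.060578 eV.
Eᵢ/kT = 0, 4.7542.
Z = Σ gᵢe^(−Eᵢ/kT) = 1·e^(−0) + 6·e^(−4.7542) = 1.0000 + 0.051693 = 1.0517.
⟨E⟩ = 0.014156 eV, ⟨E²⟩ = 0.0040769 eV².
C_V/k_B = (⟨E²⟩ − ⟨E⟩²)/(kT)² = (0.0040769 − 0.00020039)/0.0036697 = 1.06.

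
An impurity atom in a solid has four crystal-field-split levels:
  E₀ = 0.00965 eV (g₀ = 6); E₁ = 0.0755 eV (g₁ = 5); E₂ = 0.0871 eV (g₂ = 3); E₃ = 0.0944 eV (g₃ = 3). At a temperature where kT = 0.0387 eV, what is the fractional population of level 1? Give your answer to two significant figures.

Eᵢ/kT = 0.2494, 1.951, 2.251, 2.439.
Z = Σ gᵢe^(−Eᵢ/kT) = 6·e^(−0.2494) + 5·e^(−1.951) + 3·e^(−2.251) + 3·e^(−2.439) = 4.676 + 0.7107 + 0.3159 + 0.2617 = 5.964.
P₁ = g₁ e^(−E₁/kT) / Z = 0.7107/5.964 = 0.12.

0.12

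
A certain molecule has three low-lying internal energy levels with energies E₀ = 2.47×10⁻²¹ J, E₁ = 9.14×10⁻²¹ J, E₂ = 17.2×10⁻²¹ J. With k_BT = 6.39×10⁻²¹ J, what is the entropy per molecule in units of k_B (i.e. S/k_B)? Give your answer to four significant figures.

0.7844

Eᵢ/kT = 0.386541, 1.43036, 2.69171.
Z = Σ e^(−Eᵢ/kT) = e^(−0.386541) + e^(−1.43036) + e^(−2.69171) = 0.679403 + 0.239223 + 0.0677650 = 0.986391.
⟨E⟩ = Σ EᵢPᵢ = 5.09958 ×10⁻²¹ J.
S/k_B = ln Z + ⟨E⟩/kT = ln(0.986391) + 5.09958/6.39 = -0.0137025 + 0.798056 = 0.7844.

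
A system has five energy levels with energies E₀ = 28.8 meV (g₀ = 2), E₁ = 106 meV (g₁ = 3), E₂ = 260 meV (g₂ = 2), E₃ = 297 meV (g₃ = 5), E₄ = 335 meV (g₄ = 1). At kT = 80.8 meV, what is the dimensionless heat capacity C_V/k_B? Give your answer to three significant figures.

0.869

Eᵢ/kT = 0.35644, 1.3119, 3.2178, 3.6757, 4.1460.
Z = Σ gᵢe^(−Eᵢ/kT) = 2·e^(−0.35644) + 3·e^(−1.3119) + 2·e^(−3.2178) + 5·e^(−3.6757) + 1·e^(−4.1460) = 1.4003 + 0.80792 + 0.080086 + 0.12666 + 0.015828 = 2.4308.
⟨E⟩ = 78.045 meV, ⟨E²⟩ = 11766 meV².
C_V/k_B = (⟨E²⟩ − ⟨E⟩²)/(kT)² = (11766 − 6091.0)/6528.6 = 0.869.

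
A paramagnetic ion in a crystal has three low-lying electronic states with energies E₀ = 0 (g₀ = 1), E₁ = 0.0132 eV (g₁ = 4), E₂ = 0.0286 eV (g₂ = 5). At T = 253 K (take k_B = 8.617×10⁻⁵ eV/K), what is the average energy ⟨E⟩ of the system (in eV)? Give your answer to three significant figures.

k_BT = 8.617×10⁻⁵ × 253 K = 0.021801 eV.
Eᵢ/kT = 0, 0.60548, 1.3119.
Z = Σ gᵢe^(−Eᵢ/kT) = 1·e^(−0) + 4·e^(−0.60548) + 5·e^(−1.3119) = 1.0000 + 2.1832 + 1.3465 = 4.5297.
⟨E⟩ = Σ Eᵢ gᵢe^(−Eᵢ/kT) / Z = (0·1.0000 + 0.0132·2.1832 + 0.0286·1.3465) / 4.5297 = 0.0149 eV.

0.0149 eV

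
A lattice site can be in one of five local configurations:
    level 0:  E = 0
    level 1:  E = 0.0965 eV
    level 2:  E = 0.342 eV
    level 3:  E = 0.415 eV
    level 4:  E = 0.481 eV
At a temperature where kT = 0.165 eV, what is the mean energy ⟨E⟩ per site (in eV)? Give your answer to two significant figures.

0.086 eV

Eᵢ/kT = 0, 0.5848, 2.073, 2.515, 2.915.
Z = Σ e^(−Eᵢ/kT) = e^(−0) + e^(−0.5848) + e^(−2.073) + e^(−2.515) + e^(−2.915) = 1.000 + 0.5572 + 0.1258 + 0.08086 + 0.05420 = 1.818.
⟨E⟩ = Σ Eᵢ e^(−Eᵢ/kT) / Z = (0·1.000 + 0.0965·0.5572 + 0.342·0.1258 + 0.415·0.08086 + 0.481·0.05420) / 1.818 = 0.086 eV.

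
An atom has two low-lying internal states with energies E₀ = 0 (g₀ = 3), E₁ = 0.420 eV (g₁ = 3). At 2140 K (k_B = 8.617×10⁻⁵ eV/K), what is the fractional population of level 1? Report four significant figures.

0.09299

k_BT = 8.617×10⁻⁵ × 2140 K = 0.184404 eV.
Eᵢ/kT = 0, 2.27761.
Z = Σ gᵢe^(−Eᵢ/kT) = 3·e^(−0) + 3·e^(−2.27761) = 3.00000 + 0.307587 = 3.30759.
P₁ = g₁ e^(−E₁/kT) / Z = 0.307587/3.30759 = 0.09299.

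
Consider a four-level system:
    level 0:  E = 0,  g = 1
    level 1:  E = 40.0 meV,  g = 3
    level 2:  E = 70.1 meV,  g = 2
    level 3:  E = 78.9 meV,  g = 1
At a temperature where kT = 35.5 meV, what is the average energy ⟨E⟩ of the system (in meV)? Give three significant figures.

28.4 meV

Eᵢ/kT = 0, 1.1268, 1.9746, 2.2225.
Z = Σ gᵢe^(−Eᵢ/kT) = 1·e^(−0) + 3·e^(−1.1268) + 2·e^(−1.9746) + 1·e^(−2.2225) = 1.0000 + 0.97221 + 0.27763 + 0.10834 = 2.3582.
⟨E⟩ = Σ Eᵢ gᵢe^(−Eᵢ/kT) / Z = (0·1.0000 + 40.0·0.97221 + 70.1·0.27763 + 78.9·0.10834) / 2.3582 = 28.4 meV.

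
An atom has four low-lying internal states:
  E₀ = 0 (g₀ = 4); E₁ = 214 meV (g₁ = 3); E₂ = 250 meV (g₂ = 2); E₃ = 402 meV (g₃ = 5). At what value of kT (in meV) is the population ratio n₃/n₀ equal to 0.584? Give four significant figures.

n₃/n₀ = (g₃/g₀) exp[−(E₃−E₀)/kT] = 0.584.
⇒ (E₃−E₀)/kT = ln((5/4)/0.584) = ln(2.14041) = 0.760997.
kT = 402 meV / 0.760997 = 528.3 meV.

528.3 meV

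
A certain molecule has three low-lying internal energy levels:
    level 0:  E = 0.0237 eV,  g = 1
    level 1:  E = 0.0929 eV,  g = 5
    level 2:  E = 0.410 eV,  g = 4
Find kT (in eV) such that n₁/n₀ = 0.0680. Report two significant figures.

0.016 eV

n₁/n₀ = (g₁/g₀) exp[−(E₁−E₀)/kT] = 0.0680.
⇒ (E₁−E₀)/kT = ln((5/1)/0.0680) = ln(73.53) = 4.298.
kT = 0.0692 eV / 4.298 = 0.016 eV.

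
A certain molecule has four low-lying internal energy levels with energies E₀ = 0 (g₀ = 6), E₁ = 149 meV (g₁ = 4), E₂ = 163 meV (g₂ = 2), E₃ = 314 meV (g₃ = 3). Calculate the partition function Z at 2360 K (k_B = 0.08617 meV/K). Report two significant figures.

k_BT = 0.08617 × 2360 K = 203.4 meV.
Eᵢ/kT = 0, 0.7325, 0.8014, 1.544.
Z = Σ gᵢe^(−Eᵢ/kT) = 6·e^(−0) + 4·e^(−0.7325) + 2·e^(−0.8014) + 3·e^(−1.544) = 6.000 + 1.923 + 0.8974 + 0.6406 = 9.461.

Z = 9.5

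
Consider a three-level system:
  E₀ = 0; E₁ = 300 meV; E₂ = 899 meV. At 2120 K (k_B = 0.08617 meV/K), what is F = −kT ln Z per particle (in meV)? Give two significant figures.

-33 meV

k_BT = 0.08617 × 2120 K = 182.7 meV.
Eᵢ/kT = 0, 1.642, 4.921.
Z = Σ e^(−Eᵢ/kT) = e^(−0) + e^(−1.642) + e^(−4.921) = 1.000 + 0.1936 + 0.007292 = 1.201.
F = −kT ln Z = −182.7 × ln(1.201) = −182.7 × 0.1832 = -33 meV.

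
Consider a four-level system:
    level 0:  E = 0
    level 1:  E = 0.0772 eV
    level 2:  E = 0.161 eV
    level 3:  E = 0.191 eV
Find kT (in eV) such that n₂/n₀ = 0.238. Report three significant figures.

n₂/n₀ = exp[−(E₂−E₀)/kT] = 0.238.
⇒ (E₂−E₀)/kT = ln(1/0.238) = ln(4.2017) = 1.4355.
kT = 0.161 eV / 1.4355 = 0.112 eV.

0.112 eV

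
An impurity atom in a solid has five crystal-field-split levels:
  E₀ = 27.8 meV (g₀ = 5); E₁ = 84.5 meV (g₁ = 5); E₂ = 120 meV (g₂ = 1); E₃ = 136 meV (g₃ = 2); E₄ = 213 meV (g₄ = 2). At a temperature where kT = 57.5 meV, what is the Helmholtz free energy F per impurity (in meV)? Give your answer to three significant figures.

-87.7 meV

Eᵢ/kT = 0.48348, 1.4696, 2.0870, 2.3652, 3.7043.
Z = Σ gᵢe^(−Eᵢ/kT) = 5·e^(−0.48348) + 5·e^(−1.4696) + 1·e^(−2.0870) + 2·e^(−2.3652) + 2·e^(−3.7043) = 3.0832 + 1.1501 + 0.12406 + 0.18786 + 0.049235 = 4.5945.
F = −kT ln Z = −57.5 × ln(4.5945) = −57.5 × 1.5249 = -87.7 meV.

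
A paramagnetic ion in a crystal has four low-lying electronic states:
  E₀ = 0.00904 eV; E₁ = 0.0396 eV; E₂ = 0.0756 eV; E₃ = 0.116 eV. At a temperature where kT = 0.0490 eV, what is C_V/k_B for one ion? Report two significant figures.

0.40

Eᵢ/kT = 0.1845, 0.8082, 1.543, 2.367.
Z = Σ e^(−Eᵢ/kT) = e^(−0.1845) + e^(−0.8082) + e^(−1.543) + e^(−2.367) = 0.8315 + 0.4457 + 0.2137 + 0.09376 = 1.585.
⟨E⟩ = 0.03293 eV, ⟨E²⟩ = 0.002050 eV².
C_V/k_B = (⟨E²⟩ − ⟨E⟩²)/(kT)² = (0.002050 − 0.001084)/0.002401 = 0.40.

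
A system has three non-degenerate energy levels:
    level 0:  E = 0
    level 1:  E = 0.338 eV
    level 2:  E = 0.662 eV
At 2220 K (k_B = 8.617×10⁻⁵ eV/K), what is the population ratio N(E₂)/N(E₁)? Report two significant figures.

k_BT = 8.617×10⁻⁵ × 2220 K = 0.1913 eV.
n₂/n₁ = exp[−(E₂−E₁)/kT] = exp(−(0.324 eV)/(0.1913 eV)) = exp(-1.694) = 0.18.

0.18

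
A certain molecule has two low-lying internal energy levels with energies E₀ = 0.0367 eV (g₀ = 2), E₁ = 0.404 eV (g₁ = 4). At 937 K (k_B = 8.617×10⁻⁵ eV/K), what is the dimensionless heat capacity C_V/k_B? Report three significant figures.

k_BT = 8.617×10⁻⁵ × 937 K = 0.080741 eV.
Eᵢ/kT = 0.45454, 5.0037.
Z = Σ gᵢe^(−Eᵢ/kT) = 2·e^(−0.45454) + 4·e^(−5.0037) = 1.2695 + 0.026852 = 1.2964.
⟨E⟩ = 0.044306 eV, ⟨E²⟩ = 0.0046996 eV².
C_V/k_B = (⟨E²⟩ − ⟨E⟩²)/(kT)² = (0.0046996 − 0.0019630)/0.0065191 = 0.420.

0.420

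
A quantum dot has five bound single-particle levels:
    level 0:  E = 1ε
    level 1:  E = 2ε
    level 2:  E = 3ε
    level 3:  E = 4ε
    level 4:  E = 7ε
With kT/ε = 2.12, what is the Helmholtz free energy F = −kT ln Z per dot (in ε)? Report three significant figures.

-0.780 ε

Eᵢ/kT = 0.47170, 0.94340, 1.4151, 1.8868, 3.3019.
Z = Σ e^(−Eᵢ/kT) = e^(−0.47170) + e^(−0.94340) + e^(−1.4151) + e^(−1.8868) + e^(−3.3019) = 0.62394 + 0.38930 + 0.24290 + 0.15156 + 0.036813 = 1.4445.
F = −kT ln Z = −2.12 × ln(1.4445) = −2.12 × 0.36776 = -0.780 ε.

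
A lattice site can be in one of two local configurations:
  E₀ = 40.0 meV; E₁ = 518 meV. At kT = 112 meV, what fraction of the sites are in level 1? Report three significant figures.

Eᵢ/kT = 0.35714, 4.6250.
Z = Σ e^(−Eᵢ/kT) = e^(−0.35714) + e^(−4.6250) = 0.69967 + 0.0098037 = 0.70947.
P₁ = e^(−E₁/kT) / Z = 0.0098037/0.70947 = 0.0138.

0.0138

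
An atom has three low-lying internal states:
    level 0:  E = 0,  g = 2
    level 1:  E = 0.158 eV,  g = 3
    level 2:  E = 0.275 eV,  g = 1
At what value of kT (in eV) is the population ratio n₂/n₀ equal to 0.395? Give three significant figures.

1.17 eV

n₂/n₀ = (g₂/g₀) exp[−(E₂−E₀)/kT] = 0.395.
⇒ (E₂−E₀)/kT = ln((1/2)/0.395) = ln(1.2658) = 0.23570.
kT = 0.275 eV / 0.23570 = 1.17 eV.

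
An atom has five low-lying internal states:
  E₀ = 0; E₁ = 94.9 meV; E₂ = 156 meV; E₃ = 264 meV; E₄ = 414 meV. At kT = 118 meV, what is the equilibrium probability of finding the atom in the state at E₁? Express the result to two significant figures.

Eᵢ/kT = 0, 0.8042, 1.322, 2.237, 3.508.
Z = Σ e^(−Eᵢ/kT) = e^(−0) + e^(−0.8042) + e^(−1.322) + e^(−2.237) + e^(−3.508) = 1.000 + 0.4474 + 0.2666 + 0.1068 + 0.02996 = 1.851.
P₁ = e^(−E₁/kT) / Z = 0.4474/1.851 = 0.24.

0.24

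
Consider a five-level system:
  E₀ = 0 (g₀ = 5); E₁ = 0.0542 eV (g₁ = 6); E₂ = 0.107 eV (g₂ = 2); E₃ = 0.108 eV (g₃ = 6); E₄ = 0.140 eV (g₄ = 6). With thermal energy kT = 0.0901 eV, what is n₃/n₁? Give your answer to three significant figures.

n₃/n₁ = (g₃/g₁) exp[−(E₃−E₁)/kT] = (6/6) × exp(−(0.0538 eV)/(0.0901 eV)) = (6/6) × exp(-0.59711) = 0.550.

0.550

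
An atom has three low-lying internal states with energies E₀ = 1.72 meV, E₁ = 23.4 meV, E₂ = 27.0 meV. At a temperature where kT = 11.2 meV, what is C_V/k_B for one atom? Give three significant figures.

Eᵢ/kT = 0.15357, 2.0893, 2.4107.
Z = Σ e^(−Eᵢ/kT) = e^(−0.15357) + e^(−2.0893) + e^(−2.4107) = 0.85764 + 0.12377 + 0.089752 = 1.0712.
⟨E⟩ = 6.3430 meV, ⟨E²⟩ = 126.72 meV².
C_V/k_B = (⟨E²⟩ − ⟨E⟩²)/(kT)² = (126.72 − 40.234)/125.44 = 0.689.

0.689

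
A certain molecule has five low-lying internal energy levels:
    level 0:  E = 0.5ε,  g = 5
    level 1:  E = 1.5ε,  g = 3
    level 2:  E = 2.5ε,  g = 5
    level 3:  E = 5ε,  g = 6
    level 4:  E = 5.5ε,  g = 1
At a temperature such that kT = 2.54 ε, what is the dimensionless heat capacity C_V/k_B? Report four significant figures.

0.3234

Eᵢ/kT = 0.196850, 0.590551, 0.984252, 1.96850, 2.16535.
Z = Σ gᵢe^(−Eᵢ/kT) = 5·e^(−0.196850) + 3·e^(−0.590551) + 5·e^(−0.984252) + 6·e^(−1.96850) + 1·e^(−2.16535) = 4.10657 + 1.66207 + 1.86859 + 0.837997 + 0.114710 = 8.58994.
⟨E⟩ = 1.63433 ε, ⟨E²⟩ = 4.75730 ε².
C_V/k_B = (⟨E²⟩ − ⟨E⟩²)/(kT)² = (4.75730 − 2.67103)/6.45160 = 0.3234.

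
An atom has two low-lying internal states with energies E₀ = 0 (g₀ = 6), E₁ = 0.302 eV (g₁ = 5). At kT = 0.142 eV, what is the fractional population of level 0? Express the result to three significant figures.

0.910

Eᵢ/kT = 0, 2.1268.
Z = Σ gᵢe^(−Eᵢ/kT) = 6·e^(−0) + 5·e^(−2.1268) = 6.0000 + 0.59609 = 6.5961.
P₀ = g₀ e^(−E₀/kT) / Z = 6.0000/6.5961 = 0.910.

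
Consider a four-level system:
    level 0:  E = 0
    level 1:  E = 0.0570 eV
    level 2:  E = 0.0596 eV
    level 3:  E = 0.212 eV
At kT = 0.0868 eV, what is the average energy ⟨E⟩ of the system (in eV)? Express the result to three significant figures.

Eᵢ/kT = 0, 0.65668, 0.68664, 2.4424.
Z = Σ e^(−Eᵢ/kT) = e^(−0) + e^(−0.65668) + e^(−0.68664) + e^(−2.4424) = 1.0000 + 0.51857 + 0.50326 + 0.086952 = 2.1088.
⟨E⟩ = Σ Eᵢ e^(−Eᵢ/kT) / Z = (0·1.0000 + 0.0570·0.51857 + 0.0596·0.50326 + 0.212·0.086952) / 2.1088 = 0.0370 eV.

0.0370 eV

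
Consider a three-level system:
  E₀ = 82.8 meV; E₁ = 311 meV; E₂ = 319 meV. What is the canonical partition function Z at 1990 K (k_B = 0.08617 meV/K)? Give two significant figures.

Z = 0.94

k_BT = 0.08617 × 1990 K = 171.5 meV.
Eᵢ/kT = 0.4828, 1.813, 1.860.
Z = Σ e^(−Eᵢ/kT) = e^(−0.4828) + e^(−1.813) + e^(−1.860) = 0.6171 + 0.1632 + 0.1557 = 0.9360.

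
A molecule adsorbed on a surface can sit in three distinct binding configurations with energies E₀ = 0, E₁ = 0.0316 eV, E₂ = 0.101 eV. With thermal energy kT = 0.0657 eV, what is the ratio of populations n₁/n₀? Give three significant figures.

n₁/n₀ = exp[−(E₁−E₀)/kT] = exp(−(0.0316 eV)/(0.0657 eV)) = exp(-0.48097) = 0.618.

0.618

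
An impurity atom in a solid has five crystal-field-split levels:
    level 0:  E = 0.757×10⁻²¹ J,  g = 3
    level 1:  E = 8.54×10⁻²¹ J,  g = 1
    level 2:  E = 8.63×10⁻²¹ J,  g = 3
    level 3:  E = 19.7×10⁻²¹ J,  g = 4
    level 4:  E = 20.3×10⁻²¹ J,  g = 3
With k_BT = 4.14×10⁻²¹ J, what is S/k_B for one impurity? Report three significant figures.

Eᵢ/kT = 0.18285, 2.0628, 2.0845, 4.7585, 4.9034.
Z = Σ gᵢe^(−Eᵢ/kT) = 3·e^(−0.18285) + 1·e^(−2.0628) + 3·e^(−2.0845) + 4·e^(−4.7585) + 3·e^(−4.9034) = 2.4987 + 0.12710 + 0.37311 + 0.034314 + 0.022264 = 3.0555.
⟨E⟩ = Σ EᵢPᵢ = 2.3973 ×10⁻²¹ J.
S/k_B = ln Z + ⟨E⟩/kT = ln(3.0555) + 2.3973/4.14 = 1.1169 + 0.57906 = 1.70.

1.70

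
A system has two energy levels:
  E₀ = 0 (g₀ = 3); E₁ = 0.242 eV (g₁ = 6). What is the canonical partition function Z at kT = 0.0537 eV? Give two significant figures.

Z = 3.1

Eᵢ/kT = 0, 4.507.
Z = Σ gᵢe^(−Eᵢ/kT) = 3·e^(−0) + 6·e^(−4.507) = 3.000 + 0.06619 = 3.066.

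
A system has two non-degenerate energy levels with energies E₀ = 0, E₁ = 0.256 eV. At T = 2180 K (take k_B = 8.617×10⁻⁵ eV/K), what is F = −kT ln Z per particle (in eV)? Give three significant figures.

k_BT = 8.617×10⁻⁵ × 2180 K = 0.18785 eV.
Eᵢ/kT = 0, 1.3628.
Z = Σ e^(−Eᵢ/kT) = e^(−0) + e^(−1.3628) = 1.0000 + 0.25594 = 1.2559.
F = −kT ln Z = −0.18785 × ln(1.2559) = −0.18785 × 0.22785 = -0.0428 eV.

-0.0428 eV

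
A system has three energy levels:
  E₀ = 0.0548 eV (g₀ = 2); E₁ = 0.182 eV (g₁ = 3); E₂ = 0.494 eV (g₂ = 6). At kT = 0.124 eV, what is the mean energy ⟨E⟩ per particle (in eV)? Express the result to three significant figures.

Eᵢ/kT = 0.44194, 1.4677, 3.9839.
Z = Σ gᵢe^(−Eᵢ/kT) = 2·e^(−0.44194) + 3·e^(−1.4677) + 6·e^(−3.9839) = 1.2856 + 0.69136 + 0.11168 = 2.0886.
⟨E⟩ = Σ Eᵢ gᵢe^(−Eᵢ/kT) / Z = (0.0548·1.2856 + 0.182·0.69136 + 0.494·0.11168) / 2.0886 = 0.120 eV.

0.120 eV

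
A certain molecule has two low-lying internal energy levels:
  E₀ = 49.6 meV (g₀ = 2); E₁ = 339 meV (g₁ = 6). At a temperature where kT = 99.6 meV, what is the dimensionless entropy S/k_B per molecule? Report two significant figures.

1.3

Eᵢ/kT = 0.4980, 3.404.
Z = Σ gᵢe^(−Eᵢ/kT) = 2·e^(−0.4980) + 6·e^(−3.404) = 1.215 + 0.1994 = 1.414.
⟨E⟩ = Σ EᵢPᵢ = 90.42 meV.
S/k_B = ln Z + ⟨E⟩/kT = ln(1.414) + 90.42/99.6 = 0.3464 + 0.9078 = 1.3.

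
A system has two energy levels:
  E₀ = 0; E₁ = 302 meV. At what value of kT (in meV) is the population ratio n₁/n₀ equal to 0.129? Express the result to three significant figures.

n₁/n₀ = exp[−(E₁−E₀)/kT] = 0.129.
⇒ (E₁−E₀)/kT = ln(1/0.129) = ln(7.7519) = 2.0479.
kT = 302 meV / 2.0479 = 147 meV.

147 meV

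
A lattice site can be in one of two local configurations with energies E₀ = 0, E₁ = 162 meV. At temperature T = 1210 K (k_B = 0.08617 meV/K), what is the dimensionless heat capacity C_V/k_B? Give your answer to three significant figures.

0.348

k_BT = 0.08617 × 1210 K = 104.27 meV.
Eᵢ/kT = 0, 1.5537.
Z = Σ e^(−Eᵢ/kT) = e^(−0) + e^(−1.5537) = 1.0000 + 0.21146 = 1.2115.
⟨E⟩ = 28.276 meV, ⟨E²⟩ = 4580.7 meV².
C_V/k_B = (⟨E²⟩ − ⟨E⟩²)/(kT)² = (4580.7 − 799.53)/10872 = 0.348.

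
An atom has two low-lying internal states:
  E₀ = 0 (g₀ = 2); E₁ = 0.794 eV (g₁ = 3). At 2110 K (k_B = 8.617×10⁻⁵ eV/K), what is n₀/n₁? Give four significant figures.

52.54

k_BT = 8.617×10⁻⁵ × 2110 K = 0.181819 eV.
n₀/n₁ = (g₀/g₁) exp[−(E₀−E₁)/kT] = (2/3) × exp(−(-0.794 eV)/(0.181819 eV)) = (2/3) × exp(4.36698) = 52.54.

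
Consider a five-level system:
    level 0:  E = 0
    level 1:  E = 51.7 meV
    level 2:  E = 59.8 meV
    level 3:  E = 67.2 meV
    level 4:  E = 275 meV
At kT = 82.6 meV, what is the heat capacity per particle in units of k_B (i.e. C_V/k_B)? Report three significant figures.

Eᵢ/kT = 0, 0.62591, 0.72397, 0.81356, 3.3293.
Z = Σ e^(−Eᵢ/kT) = e^(−0) + e^(−0.62591) + e^(−0.72397) + e^(−0.81356) + e^(−3.3293) = 1.0000 + 0.53477 + 0.48482 + 0.44328 + 0.035818 = 2.4987.
⟨E⟩ = 38.531 meV, ⟨E²⟩ = 3151.1 meV².
C_V/k_B = (⟨E²⟩ − ⟨E⟩²)/(kT)² = (3151.1 − 1484.6)/6822.8 = 0.244.

0.244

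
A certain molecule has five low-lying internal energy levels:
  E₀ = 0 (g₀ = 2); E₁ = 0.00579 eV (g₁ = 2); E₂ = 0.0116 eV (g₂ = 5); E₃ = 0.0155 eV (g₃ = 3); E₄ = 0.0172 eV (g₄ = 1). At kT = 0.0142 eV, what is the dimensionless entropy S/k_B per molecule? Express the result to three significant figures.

Eᵢ/kT = 0, 0.40775, 0.81690, 1.0915, 1.2113.
Z = Σ gᵢe^(−Eᵢ/kT) = 2·e^(−0) + 2·e^(−0.40775) + 5·e^(−0.81690) + 3·e^(−1.0915) + 1·e^(−1.2113) = 2.0000 + 1.3303 + 2.2090 + 1.0071 + 0.29781 = 6.8442.
⟨E⟩ = Σ EᵢPᵢ = 0.0078985 eV.
S/k_B = ln Z + ⟨E⟩/kT = ln(6.8442) + 0.0078985/0.0142 = 1.9234 + 0.55623 = 2.48.

2.48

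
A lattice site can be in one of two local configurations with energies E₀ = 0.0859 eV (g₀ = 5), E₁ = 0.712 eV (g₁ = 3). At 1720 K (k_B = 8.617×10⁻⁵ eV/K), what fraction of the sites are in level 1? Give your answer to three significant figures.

0.00870

k_BT = 8.617×10⁻⁵ × 1720 K = 0.14821 eV.
Eᵢ/kT = 0.57958, 4.8040.
Z = Σ gᵢe^(−Eᵢ/kT) = 5·e^(−0.57958) + 3·e^(−4.8040) = 2.8007 + 0.024591 = 2.8253.
P₁ = g₁ e^(−E₁/kT) / Z = 0.024591/2.8253 = 0.00870.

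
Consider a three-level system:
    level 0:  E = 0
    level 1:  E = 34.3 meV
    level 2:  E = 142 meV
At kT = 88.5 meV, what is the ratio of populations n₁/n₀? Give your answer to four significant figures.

0.6787

n₁/n₀ = exp[−(E₁−E₀)/kT] = exp(−(34.3 meV)/(88.5 meV)) = exp(-0.387571) = 0.6787.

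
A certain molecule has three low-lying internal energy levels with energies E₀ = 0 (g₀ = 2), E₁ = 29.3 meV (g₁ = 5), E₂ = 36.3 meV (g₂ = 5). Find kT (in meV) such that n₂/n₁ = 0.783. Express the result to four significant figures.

28.62 meV

n₂/n₁ = (g₂/g₁) exp[−(E₂−E₁)/kT] = 0.783.
⇒ (E₂−E₁)/kT = ln((5/5)/0.783) = ln(1.27714) = 0.244623.
kT = 7.0 meV / 0.244623 = 28.62 meV.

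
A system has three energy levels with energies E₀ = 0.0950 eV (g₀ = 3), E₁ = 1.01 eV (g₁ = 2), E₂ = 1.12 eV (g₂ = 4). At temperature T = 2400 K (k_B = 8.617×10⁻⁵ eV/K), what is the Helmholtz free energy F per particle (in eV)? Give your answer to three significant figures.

-0.136 eV

k_BT = 8.617×10⁻⁵ × 2400 K = 0.20681 eV.
Eᵢ/kT = 0.45936, 4.8837, 5.4156.
Z = Σ gᵢe^(−Eᵢ/kT) = 3·e^(−0.45936) + 2·e^(−4.8837) + 4·e^(−5.4156) = 1.8951 + 0.015138 + 0.017787 = 1.9280.
F = −kT ln Z = −0.20681 × ln(1.9280) = −0.20681 × 0.65648 = -0.136 eV.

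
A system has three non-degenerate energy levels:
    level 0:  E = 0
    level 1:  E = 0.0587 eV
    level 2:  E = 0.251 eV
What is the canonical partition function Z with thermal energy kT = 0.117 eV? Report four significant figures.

Eᵢ/kT = 0, 0.501709, 2.14530.
Z = Σ e^(−Eᵢ/kT) = e^(−0) + e^(−0.501709) + e^(−2.14530) = 1.00000 + 0.605495 + 0.117033 = 1.72253.

Z = 1.723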